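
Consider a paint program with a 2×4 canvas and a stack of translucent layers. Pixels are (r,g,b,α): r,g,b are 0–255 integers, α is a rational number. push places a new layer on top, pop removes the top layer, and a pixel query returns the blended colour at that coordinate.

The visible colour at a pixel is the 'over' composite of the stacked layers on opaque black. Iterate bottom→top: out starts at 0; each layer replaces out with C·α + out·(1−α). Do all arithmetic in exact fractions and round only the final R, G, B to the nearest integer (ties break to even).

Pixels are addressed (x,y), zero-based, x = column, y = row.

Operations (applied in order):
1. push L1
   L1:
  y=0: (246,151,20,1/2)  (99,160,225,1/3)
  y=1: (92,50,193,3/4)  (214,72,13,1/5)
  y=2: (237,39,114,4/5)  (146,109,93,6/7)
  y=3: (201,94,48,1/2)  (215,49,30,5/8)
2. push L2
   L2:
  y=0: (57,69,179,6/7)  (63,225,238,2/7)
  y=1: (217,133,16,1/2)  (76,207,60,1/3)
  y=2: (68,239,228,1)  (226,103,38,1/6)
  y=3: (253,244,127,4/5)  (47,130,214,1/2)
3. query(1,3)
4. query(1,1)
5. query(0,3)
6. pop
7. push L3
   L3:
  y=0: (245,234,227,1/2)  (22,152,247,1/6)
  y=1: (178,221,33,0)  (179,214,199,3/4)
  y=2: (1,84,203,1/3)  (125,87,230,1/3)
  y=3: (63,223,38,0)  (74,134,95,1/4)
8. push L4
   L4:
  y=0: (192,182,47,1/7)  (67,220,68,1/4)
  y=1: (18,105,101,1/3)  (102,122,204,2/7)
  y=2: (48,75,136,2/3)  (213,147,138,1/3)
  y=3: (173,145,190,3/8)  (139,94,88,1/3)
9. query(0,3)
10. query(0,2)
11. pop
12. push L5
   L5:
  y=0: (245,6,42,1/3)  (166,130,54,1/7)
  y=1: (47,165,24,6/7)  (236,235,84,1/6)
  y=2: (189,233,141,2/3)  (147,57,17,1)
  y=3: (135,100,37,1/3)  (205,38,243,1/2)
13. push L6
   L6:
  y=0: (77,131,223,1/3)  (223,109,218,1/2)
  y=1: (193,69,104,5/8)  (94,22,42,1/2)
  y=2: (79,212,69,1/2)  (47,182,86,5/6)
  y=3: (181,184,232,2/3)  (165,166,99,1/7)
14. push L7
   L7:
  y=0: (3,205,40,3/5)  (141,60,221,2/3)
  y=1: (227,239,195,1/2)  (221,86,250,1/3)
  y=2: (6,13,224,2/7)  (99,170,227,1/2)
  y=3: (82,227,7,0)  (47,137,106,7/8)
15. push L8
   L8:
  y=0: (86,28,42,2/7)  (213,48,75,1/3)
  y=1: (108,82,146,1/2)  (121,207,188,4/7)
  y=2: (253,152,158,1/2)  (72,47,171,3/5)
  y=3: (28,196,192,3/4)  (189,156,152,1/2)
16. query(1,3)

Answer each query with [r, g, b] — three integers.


query (1,3) [L1,L2] — begin 0,0,0
+L1 (α=5/8) → [1075/8, 245/8, 75/4]
+L2 (α=1/2) → [1451/16, 1285/16, 931/8]
→ [91, 80, 116]

at x=1,y=1 over L1,L2:
L1 α=1/5: [214/5, 72/5, 13/5]
L2 α=1/3: [808/15, 393/5, 326/15]
= [54, 79, 22]

at x=0,y=3 over L1,L2:
after L1 α=1/2: [201/2, 47, 24]
after L2 α=4/5: [445/2, 1023/5, 532/5]
rounded: [222, 205, 106]

at x=0,y=3 over L1,L3,L4:
after L1 α=1/2: [201/2, 47, 24]
after L3 α=0: [201/2, 47, 24]
after L4 α=3/8: [2043/16, 335/4, 345/4]
rounded: [128, 84, 86]

(0,2) stack=L1,L3,L4; from [0,0,0]:
L1 α=4/5: [948/5, 156/5, 456/5]
L3 α=1/3: [1901/15, 244/5, 1927/15]
L4 α=2/3: [3341/45, 994/15, 6007/45]
rounded: [74, 66, 133]

(1,3) stack=L1,L3,L5,L6,L7,L8; from [0,0,0]:
L1 α=5/8: [1075/8, 245/8, 75/4]
L3 α=1/4: [3817/32, 1807/32, 605/16]
L5 α=1/2: [10377/64, 3023/64, 4493/32]
L6 α=1/7: [36411/224, 14381/224, 15063/112]
L7 α=7/8: [110107/1792, 229197/1792, 98167/896]
L8 α=1/2: [448795/3584, 508749/3584, 234359/1792]
= [125, 142, 131]


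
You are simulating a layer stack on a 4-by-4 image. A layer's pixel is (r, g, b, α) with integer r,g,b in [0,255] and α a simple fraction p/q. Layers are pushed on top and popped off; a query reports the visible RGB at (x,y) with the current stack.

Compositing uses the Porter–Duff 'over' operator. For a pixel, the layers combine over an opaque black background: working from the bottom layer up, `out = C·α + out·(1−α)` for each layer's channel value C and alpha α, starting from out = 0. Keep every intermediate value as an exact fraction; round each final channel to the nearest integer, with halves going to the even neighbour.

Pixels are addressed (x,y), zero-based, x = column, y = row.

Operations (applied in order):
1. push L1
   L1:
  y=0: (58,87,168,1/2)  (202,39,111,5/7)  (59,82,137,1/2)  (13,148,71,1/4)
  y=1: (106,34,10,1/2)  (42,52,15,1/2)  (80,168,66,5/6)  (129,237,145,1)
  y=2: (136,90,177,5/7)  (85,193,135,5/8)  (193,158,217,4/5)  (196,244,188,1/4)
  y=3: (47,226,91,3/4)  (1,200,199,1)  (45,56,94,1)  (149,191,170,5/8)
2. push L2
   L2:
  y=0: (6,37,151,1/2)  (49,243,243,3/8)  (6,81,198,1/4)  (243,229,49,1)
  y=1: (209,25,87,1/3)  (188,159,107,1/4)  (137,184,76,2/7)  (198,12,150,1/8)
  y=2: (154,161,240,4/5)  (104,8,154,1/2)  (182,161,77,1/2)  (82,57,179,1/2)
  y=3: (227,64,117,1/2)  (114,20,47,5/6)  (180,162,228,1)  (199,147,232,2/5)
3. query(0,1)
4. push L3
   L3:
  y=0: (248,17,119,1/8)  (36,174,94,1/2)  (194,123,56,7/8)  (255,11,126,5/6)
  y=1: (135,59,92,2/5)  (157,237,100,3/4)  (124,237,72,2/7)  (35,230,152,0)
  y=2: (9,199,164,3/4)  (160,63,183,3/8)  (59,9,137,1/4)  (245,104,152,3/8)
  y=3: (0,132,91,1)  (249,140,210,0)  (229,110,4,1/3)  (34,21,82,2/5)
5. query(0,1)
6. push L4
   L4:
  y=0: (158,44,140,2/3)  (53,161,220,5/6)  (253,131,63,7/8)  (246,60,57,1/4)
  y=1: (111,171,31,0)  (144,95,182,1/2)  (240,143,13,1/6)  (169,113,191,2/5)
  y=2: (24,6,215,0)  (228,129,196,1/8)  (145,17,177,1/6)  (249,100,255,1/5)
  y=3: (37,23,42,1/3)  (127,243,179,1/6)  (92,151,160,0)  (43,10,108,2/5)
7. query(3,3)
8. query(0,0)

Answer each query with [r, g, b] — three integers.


at x=0,y=1 over L1,L2:
+L1 (α=1/2) → [53, 17, 5]
+L2 (α=1/3) → [105, 59/3, 97/3]
= [105, 20, 32]

at x=0,y=1 over L1,L2,L3:
after L1 α=1/2: [53, 17, 5]
after L2 α=1/3: [105, 59/3, 97/3]
after L3 α=2/5: [117, 177/5, 281/5]
= [117, 35, 56]

(3,3) stack=L1,L2,L3,L4; from [0,0,0]:
L1 α=5/8: [745/8, 955/8, 425/4]
L2 α=2/5: [5419/40, 5217/40, 3131/20]
L3 α=2/5: [18977/200, 17331/200, 12673/100]
L4 α=2/5: [74131/1000, 55993/1000, 59619/500]
→ [74, 56, 119]

query (0,0) [L1,L2,L3,L4] — begin 0,0,0
L1 α=1/2: [29, 87/2, 84]
L2 α=1/2: [35/2, 161/4, 235/2]
L3 α=1/8: [741/16, 1195/32, 1883/16]
L4 α=2/3: [5797/48, 1337/32, 2121/16]
rounded: [121, 42, 133]


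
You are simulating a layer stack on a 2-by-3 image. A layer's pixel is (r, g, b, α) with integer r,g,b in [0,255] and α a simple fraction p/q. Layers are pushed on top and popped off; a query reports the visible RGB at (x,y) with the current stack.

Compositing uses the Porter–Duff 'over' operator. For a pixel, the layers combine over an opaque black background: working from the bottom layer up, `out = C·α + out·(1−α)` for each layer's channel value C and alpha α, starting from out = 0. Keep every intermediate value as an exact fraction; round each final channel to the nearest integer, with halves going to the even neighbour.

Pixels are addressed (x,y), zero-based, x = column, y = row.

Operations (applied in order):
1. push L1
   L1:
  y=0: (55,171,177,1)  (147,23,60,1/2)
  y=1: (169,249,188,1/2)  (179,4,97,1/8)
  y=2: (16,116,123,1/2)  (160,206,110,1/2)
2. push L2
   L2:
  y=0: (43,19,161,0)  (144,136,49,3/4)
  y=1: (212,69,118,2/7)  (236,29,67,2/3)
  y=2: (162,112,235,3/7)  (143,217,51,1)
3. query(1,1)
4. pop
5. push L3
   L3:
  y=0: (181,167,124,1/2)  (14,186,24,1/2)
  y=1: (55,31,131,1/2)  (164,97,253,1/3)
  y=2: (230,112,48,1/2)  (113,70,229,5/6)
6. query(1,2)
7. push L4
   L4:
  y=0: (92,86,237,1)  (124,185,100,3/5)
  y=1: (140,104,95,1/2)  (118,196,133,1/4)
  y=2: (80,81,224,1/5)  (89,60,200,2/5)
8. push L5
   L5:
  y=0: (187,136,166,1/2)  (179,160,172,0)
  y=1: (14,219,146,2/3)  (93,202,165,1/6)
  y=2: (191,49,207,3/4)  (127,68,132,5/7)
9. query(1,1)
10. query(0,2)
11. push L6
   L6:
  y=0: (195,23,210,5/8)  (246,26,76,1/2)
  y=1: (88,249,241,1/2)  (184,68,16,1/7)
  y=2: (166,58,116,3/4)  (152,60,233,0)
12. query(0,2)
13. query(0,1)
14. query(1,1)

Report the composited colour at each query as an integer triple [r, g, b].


query (1,1) [L1,L2] — begin 0,0,0
+L1 (α=1/8) → [179/8, 1/2, 97/8]
+L2 (α=2/3) → [3955/24, 39/2, 1169/24]
→ [165, 20, 49]

at x=1,y=2 over L1,L3:
after L1 α=1/2: [80, 103, 55]
after L3 α=5/6: [215/2, 151/2, 200]
→ [108, 76, 200]

(1,1) stack=L1,L3,L4,L5; from [0,0,0]:
L1 α=1/8: [179/8, 1/2, 97/8]
L3 α=1/3: [835/12, 98/3, 1109/12]
L4 α=1/4: [1307/16, 147/2, 1641/16]
L5 α=1/6: [8023/96, 1139/12, 3615/32]
→ [84, 95, 113]

(0,2) stack=L1,L3,L4,L5; from [0,0,0]:
L1 α=1/2: [8, 58, 123/2]
L3 α=1/2: [119, 85, 219/4]
L4 α=1/5: [556/5, 421/5, 443/5]
L5 α=3/4: [3421/20, 289/5, 887/5]
= [171, 58, 177]

query (0,2) [L1,L3,L4,L5,L6] — begin 0,0,0
after L1 α=1/2: [8, 58, 123/2]
after L3 α=1/2: [119, 85, 219/4]
after L4 α=1/5: [556/5, 421/5, 443/5]
after L5 α=3/4: [3421/20, 289/5, 887/5]
after L6 α=3/4: [13381/80, 1159/20, 2627/20]
= [167, 58, 131]

(0,1) stack=L1,L3,L4,L5,L6; from [0,0,0]:
L1 α=1/2: [169/2, 249/2, 94]
L3 α=1/2: [279/4, 311/4, 225/2]
L4 α=1/2: [839/8, 727/8, 415/4]
L5 α=2/3: [1063/24, 4231/24, 1583/12]
L6 α=1/2: [3175/48, 10207/48, 4475/24]
→ [66, 213, 186]

query (1,1) [L1,L3,L4,L5,L6] — begin 0,0,0
after L1 α=1/8: [179/8, 1/2, 97/8]
after L3 α=1/3: [835/12, 98/3, 1109/12]
after L4 α=1/4: [1307/16, 147/2, 1641/16]
after L5 α=1/6: [8023/96, 1139/12, 3615/32]
after L6 α=1/7: [10967/112, 1275/14, 11101/112]
= [98, 91, 99]


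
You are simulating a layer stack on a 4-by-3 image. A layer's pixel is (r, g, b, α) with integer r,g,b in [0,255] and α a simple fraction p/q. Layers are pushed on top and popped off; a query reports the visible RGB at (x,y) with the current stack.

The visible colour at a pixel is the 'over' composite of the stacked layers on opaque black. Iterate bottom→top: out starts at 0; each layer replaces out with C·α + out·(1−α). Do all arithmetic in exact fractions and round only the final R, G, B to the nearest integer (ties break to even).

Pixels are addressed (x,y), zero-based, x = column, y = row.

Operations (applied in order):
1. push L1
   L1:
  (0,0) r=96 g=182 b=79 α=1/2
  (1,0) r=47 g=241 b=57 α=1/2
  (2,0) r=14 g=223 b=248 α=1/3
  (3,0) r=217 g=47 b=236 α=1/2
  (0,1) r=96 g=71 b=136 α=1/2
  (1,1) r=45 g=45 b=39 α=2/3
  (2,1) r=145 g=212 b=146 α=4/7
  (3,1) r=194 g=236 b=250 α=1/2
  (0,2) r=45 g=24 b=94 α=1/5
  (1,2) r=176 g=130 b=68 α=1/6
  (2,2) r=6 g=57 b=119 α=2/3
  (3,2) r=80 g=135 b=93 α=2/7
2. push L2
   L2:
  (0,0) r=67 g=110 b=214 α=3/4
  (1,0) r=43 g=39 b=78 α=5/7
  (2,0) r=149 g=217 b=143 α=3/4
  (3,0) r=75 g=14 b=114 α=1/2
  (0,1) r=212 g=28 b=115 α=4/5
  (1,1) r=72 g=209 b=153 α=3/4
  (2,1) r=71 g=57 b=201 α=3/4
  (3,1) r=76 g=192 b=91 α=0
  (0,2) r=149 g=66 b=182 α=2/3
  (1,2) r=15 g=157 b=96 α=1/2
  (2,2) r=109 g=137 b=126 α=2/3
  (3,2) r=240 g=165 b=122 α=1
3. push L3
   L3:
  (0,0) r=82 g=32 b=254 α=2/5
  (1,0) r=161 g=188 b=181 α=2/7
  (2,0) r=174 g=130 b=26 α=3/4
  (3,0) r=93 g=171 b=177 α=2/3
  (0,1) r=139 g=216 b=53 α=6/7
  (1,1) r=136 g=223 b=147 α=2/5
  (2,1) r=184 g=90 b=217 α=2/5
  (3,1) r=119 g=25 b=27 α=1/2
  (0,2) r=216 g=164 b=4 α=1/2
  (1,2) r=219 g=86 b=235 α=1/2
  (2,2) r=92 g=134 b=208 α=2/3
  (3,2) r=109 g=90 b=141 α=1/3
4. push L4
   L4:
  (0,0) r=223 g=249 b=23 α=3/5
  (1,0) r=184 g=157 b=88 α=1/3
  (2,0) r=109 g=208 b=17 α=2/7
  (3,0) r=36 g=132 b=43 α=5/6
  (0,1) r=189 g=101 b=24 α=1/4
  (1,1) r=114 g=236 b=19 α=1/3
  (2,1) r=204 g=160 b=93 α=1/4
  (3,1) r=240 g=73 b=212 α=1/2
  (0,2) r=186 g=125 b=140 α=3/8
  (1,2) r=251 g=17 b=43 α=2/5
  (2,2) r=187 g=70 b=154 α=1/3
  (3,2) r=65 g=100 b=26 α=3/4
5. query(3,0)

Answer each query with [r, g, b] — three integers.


query (3,0) [L1,L2,L3,L4] — begin 0,0,0
L1 α=1/2: [217/2, 47/2, 118]
L2 α=1/2: [367/4, 75/4, 116]
L3 α=2/3: [1111/12, 481/4, 470/3]
L4 α=5/6: [3271/72, 3121/24, 1115/18]
→ [45, 130, 62]


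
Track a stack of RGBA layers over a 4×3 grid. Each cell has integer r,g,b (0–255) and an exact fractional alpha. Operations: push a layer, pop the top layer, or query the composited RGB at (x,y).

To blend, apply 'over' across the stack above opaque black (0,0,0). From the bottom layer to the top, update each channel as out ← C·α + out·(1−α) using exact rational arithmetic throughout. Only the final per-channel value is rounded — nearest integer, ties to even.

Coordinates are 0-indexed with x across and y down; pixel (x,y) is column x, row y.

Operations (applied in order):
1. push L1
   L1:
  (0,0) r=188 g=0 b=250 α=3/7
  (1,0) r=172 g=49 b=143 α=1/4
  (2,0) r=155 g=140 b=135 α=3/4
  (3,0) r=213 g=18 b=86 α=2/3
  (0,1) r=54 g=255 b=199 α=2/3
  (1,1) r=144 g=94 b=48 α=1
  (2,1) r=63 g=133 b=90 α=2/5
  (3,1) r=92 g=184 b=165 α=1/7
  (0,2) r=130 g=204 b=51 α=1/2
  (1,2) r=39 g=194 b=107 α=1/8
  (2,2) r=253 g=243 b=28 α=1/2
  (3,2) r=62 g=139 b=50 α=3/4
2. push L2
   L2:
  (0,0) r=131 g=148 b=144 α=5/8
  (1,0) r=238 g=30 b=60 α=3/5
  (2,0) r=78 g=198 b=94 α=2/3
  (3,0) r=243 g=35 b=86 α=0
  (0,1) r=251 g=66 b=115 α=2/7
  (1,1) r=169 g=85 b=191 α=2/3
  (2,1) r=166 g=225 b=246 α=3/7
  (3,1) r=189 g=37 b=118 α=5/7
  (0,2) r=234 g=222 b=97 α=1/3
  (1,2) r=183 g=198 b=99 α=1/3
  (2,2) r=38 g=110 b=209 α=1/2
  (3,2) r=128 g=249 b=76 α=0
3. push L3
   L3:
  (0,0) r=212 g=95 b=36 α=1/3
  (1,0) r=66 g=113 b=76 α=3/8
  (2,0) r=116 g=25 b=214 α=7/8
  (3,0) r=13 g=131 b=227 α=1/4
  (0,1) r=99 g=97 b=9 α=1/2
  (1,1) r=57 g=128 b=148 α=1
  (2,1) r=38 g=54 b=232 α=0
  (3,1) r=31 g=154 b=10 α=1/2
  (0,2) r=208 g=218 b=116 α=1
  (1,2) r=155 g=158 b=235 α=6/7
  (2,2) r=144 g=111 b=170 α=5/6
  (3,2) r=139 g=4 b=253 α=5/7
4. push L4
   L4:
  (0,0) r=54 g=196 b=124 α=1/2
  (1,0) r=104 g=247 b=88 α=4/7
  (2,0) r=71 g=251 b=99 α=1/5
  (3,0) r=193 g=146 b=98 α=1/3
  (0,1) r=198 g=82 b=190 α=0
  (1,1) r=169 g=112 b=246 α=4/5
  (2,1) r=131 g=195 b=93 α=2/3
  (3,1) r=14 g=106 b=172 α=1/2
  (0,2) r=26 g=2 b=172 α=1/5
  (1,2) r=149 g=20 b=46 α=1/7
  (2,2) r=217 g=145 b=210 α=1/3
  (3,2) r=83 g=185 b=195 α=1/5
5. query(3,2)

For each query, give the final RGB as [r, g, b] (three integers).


query (3,2) [L1,L2,L3,L4] — begin 0,0,0
L1 α=3/4: [93/2, 417/4, 75/2]
L2 α=0: [93/2, 417/4, 75/2]
L3 α=5/7: [788/7, 457/14, 1340/7]
L4 α=1/5: [3733/35, 2209/35, 1345/7]
rounded: [107, 63, 192]


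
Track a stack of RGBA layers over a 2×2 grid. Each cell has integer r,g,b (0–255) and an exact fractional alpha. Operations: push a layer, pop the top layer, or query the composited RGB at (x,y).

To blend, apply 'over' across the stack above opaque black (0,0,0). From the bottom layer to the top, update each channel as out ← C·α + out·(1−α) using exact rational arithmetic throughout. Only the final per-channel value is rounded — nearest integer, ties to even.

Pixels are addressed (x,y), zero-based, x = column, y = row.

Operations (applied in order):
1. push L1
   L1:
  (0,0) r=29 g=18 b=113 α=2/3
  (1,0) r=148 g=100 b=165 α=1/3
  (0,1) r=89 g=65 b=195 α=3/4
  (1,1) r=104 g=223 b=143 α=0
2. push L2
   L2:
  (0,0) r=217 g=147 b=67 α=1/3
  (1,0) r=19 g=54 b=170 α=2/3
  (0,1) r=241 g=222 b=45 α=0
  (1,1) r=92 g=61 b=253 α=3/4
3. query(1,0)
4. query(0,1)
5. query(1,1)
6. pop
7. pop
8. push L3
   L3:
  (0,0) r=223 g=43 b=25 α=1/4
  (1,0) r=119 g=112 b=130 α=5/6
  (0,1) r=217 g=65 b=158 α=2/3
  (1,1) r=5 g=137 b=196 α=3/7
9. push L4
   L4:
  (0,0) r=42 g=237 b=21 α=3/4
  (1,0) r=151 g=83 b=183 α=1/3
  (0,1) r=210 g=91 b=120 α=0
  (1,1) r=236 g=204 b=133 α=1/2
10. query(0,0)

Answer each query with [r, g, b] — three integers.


at x=1,y=0 over L1,L2:
after L1 α=1/3: [148/3, 100/3, 55]
after L2 α=2/3: [262/9, 424/9, 395/3]
rounded: [29, 47, 132]

query (0,1) [L1,L2] — begin 0,0,0
+L1 (α=3/4) → [267/4, 195/4, 585/4]
+L2 (α=0) → [267/4, 195/4, 585/4]
rounded: [67, 49, 146]

(1,1) stack=L1,L2; from [0,0,0]:
+L1 (α=0) → [0, 0, 0]
+L2 (α=3/4) → [69, 183/4, 759/4]
→ [69, 46, 190]

(0,0) stack=L3,L4; from [0,0,0]:
L3 α=1/4: [223/4, 43/4, 25/4]
L4 α=3/4: [727/16, 2887/16, 277/16]
rounded: [45, 180, 17]


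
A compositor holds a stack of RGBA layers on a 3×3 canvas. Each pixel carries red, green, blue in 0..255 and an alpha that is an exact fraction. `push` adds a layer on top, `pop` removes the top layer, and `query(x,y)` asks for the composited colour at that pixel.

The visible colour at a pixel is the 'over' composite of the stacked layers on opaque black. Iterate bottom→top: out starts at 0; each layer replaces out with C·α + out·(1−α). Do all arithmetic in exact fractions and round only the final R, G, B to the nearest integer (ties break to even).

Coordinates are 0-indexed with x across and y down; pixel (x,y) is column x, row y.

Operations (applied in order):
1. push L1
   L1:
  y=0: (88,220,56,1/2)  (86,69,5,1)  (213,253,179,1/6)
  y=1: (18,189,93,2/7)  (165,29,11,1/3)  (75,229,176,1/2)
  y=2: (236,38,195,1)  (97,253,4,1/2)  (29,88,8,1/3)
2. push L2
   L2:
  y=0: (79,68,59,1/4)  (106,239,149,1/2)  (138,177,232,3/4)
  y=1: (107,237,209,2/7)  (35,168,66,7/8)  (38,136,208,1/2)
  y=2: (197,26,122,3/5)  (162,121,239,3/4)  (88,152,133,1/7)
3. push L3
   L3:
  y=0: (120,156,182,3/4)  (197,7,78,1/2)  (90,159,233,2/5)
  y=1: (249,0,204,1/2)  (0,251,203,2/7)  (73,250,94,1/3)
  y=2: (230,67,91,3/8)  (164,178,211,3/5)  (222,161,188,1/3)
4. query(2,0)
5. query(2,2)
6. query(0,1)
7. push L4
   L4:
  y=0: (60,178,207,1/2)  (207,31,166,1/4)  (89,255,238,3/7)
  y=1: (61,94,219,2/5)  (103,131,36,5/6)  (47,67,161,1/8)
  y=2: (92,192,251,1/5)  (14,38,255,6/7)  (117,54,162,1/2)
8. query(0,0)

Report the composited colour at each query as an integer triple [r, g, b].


at x=2,y=0 over L1,L2,L3:
+L1 (α=1/6) → [71/2, 253/6, 179/6]
+L2 (α=3/4) → [899/8, 3439/24, 4355/24]
+L3 (α=2/5) → [4137/40, 5983/40, 8083/40]
→ [103, 150, 202]

at x=2,y=2 over L1,L2,L3:
after L1 α=1/3: [29/3, 88/3, 8/3]
after L2 α=1/7: [146/7, 328/7, 149/7]
after L3 α=1/3: [1846/21, 1783/21, 538/7]
= [88, 85, 77]

at x=0,y=1 over L1,L2,L3:
after L1 α=2/7: [36/7, 54, 186/7]
after L2 α=2/7: [1678/49, 744/7, 3856/49]
after L3 α=1/2: [13879/98, 372/7, 6926/49]
= [142, 53, 141]

at x=0,y=0 over L1,L2,L3,L4:
+L1 (α=1/2) → [44, 110, 28]
+L2 (α=1/4) → [211/4, 199/2, 143/4]
+L3 (α=3/4) → [1651/16, 1135/8, 2327/16]
+L4 (α=1/2) → [2611/32, 2559/16, 5639/32]
rounded: [82, 160, 176]


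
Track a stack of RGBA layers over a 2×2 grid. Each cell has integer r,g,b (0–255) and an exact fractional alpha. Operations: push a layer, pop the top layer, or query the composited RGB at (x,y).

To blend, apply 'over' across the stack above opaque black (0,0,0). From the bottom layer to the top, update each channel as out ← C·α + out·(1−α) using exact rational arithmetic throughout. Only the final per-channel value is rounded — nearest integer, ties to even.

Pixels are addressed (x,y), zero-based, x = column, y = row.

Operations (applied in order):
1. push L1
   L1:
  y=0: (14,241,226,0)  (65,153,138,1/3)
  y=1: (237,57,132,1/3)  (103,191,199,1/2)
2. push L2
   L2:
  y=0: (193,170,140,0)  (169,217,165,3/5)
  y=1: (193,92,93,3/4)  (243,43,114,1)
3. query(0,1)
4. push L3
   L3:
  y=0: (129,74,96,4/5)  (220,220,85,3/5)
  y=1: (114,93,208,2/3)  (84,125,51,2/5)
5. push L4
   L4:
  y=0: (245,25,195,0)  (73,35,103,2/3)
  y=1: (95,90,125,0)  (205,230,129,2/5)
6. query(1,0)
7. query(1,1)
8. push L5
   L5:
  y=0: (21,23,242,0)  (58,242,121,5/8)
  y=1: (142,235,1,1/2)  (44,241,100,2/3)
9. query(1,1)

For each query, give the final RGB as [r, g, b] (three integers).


(0,1) stack=L1,L2; from [0,0,0]:
after L1 α=1/3: [79, 19, 44]
after L2 α=3/4: [329/2, 295/4, 323/4]
→ [164, 74, 81]

(1,0) stack=L1,L2,L3,L4; from [0,0,0]:
after L1 α=1/3: [65/3, 51, 46]
after L2 α=3/5: [1651/15, 753/5, 587/5]
after L3 α=3/5: [13202/75, 4806/25, 2449/25]
after L4 α=2/3: [24152/225, 6556/75, 2533/25]
rounded: [107, 87, 101]

at x=1,y=1 over L1,L2,L3,L4:
L1 α=1/2: [103/2, 191/2, 199/2]
L2 α=1: [243, 43, 114]
L3 α=2/5: [897/5, 379/5, 444/5]
L4 α=2/5: [4741/25, 3437/25, 2622/25]
= [190, 137, 105]

query (1,1) [L1,L2,L3,L4,L5] — begin 0,0,0
after L1 α=1/2: [103/2, 191/2, 199/2]
after L2 α=1: [243, 43, 114]
after L3 α=2/5: [897/5, 379/5, 444/5]
after L4 α=2/5: [4741/25, 3437/25, 2622/25]
after L5 α=2/3: [6941/75, 15487/75, 7622/75]
= [93, 206, 102]


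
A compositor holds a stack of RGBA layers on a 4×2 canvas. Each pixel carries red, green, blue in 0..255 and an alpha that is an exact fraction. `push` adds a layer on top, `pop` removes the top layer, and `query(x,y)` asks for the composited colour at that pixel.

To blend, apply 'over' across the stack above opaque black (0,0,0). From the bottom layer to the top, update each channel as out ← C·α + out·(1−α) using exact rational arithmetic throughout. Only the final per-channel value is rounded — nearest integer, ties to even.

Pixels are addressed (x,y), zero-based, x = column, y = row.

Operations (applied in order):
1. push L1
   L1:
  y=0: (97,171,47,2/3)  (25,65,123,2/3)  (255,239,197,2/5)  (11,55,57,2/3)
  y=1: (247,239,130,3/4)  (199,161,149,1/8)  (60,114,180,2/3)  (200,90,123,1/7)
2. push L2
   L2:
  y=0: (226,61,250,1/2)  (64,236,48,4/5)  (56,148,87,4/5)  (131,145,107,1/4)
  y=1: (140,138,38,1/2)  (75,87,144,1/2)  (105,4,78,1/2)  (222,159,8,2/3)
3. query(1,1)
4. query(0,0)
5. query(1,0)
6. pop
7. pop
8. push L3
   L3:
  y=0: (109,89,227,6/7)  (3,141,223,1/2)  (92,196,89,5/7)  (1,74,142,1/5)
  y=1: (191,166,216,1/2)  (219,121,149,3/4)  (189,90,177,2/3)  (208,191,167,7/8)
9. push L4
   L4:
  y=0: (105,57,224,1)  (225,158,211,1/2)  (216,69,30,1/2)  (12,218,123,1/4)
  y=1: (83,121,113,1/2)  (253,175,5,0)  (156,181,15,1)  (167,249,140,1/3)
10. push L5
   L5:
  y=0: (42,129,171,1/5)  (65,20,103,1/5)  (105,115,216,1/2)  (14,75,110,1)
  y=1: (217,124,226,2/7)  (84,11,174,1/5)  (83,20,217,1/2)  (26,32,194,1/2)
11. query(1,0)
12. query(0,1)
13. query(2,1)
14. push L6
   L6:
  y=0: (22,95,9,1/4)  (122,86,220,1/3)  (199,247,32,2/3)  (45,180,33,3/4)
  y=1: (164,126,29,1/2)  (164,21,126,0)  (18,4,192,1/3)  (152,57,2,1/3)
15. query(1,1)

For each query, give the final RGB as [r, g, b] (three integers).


at x=1,y=1 over L1,L2:
L1 α=1/8: [199/8, 161/8, 149/8]
L2 α=1/2: [799/16, 857/16, 1301/16]
→ [50, 54, 81]

query (0,0) [L1,L2] — begin 0,0,0
+L1 (α=2/3) → [194/3, 114, 94/3]
+L2 (α=1/2) → [436/3, 175/2, 422/3]
→ [145, 88, 141]

at x=1,y=0 over L1,L2:
L1 α=2/3: [50/3, 130/3, 82]
L2 α=4/5: [818/15, 2962/15, 274/5]
→ [55, 197, 55]

query (1,0) [L3,L4,L5] — begin 0,0,0
+L3 (α=1/2) → [3/2, 141/2, 223/2]
+L4 (α=1/2) → [453/4, 457/4, 645/4]
+L5 (α=1/5) → [518/5, 477/5, 748/5]
→ [104, 95, 150]

(0,1) stack=L3,L4,L5; from [0,0,0]:
L3 α=1/2: [191/2, 83, 108]
L4 α=1/2: [357/4, 102, 221/2]
L5 α=2/7: [503/4, 758/7, 287/2]
→ [126, 108, 144]

(2,1) stack=L3,L4,L5; from [0,0,0]:
+L3 (α=2/3) → [126, 60, 118]
+L4 (α=1) → [156, 181, 15]
+L5 (α=1/2) → [239/2, 201/2, 116]
→ [120, 100, 116]

query (1,1) [L3,L4,L5,L6] — begin 0,0,0
L3 α=3/4: [657/4, 363/4, 447/4]
L4 α=0: [657/4, 363/4, 447/4]
L5 α=1/5: [741/5, 374/5, 621/5]
L6 α=0: [741/5, 374/5, 621/5]
→ [148, 75, 124]


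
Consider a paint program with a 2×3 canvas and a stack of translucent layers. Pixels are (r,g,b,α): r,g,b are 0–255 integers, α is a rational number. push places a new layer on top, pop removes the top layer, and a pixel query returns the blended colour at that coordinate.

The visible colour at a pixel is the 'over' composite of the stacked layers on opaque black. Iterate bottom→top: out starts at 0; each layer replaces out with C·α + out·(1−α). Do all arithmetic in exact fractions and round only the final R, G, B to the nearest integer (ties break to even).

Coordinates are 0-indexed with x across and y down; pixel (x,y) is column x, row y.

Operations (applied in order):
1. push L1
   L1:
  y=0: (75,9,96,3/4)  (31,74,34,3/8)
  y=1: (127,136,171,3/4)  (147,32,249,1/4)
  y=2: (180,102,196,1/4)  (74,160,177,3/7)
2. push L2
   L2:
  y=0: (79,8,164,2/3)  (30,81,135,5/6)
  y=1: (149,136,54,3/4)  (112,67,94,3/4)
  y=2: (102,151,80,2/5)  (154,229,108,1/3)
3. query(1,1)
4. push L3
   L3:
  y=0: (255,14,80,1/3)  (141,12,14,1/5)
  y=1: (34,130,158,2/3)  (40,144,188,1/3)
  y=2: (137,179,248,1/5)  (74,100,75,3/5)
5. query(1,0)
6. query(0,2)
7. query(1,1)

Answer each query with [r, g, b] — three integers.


at x=1,y=1 over L1,L2:
+L1 (α=1/4) → [147/4, 8, 249/4]
+L2 (α=3/4) → [1491/16, 209/4, 1377/16]
rounded: [93, 52, 86]

at x=1,y=0 over L1,L2,L3:
L1 α=3/8: [93/8, 111/4, 51/4]
L2 α=5/6: [431/16, 577/8, 917/8]
L3 α=1/5: [199/4, 601/10, 189/2]
→ [50, 60, 94]

(0,2) stack=L1,L2,L3; from [0,0,0]:
L1 α=1/4: [45, 51/2, 49]
L2 α=2/5: [339/5, 757/10, 307/5]
L3 α=1/5: [2041/25, 2409/25, 2468/25]
→ [82, 96, 99]

query (1,1) [L1,L2,L3] — begin 0,0,0
after L1 α=1/4: [147/4, 8, 249/4]
after L2 α=3/4: [1491/16, 209/4, 1377/16]
after L3 α=1/3: [1811/24, 497/6, 2881/24]
= [75, 83, 120]


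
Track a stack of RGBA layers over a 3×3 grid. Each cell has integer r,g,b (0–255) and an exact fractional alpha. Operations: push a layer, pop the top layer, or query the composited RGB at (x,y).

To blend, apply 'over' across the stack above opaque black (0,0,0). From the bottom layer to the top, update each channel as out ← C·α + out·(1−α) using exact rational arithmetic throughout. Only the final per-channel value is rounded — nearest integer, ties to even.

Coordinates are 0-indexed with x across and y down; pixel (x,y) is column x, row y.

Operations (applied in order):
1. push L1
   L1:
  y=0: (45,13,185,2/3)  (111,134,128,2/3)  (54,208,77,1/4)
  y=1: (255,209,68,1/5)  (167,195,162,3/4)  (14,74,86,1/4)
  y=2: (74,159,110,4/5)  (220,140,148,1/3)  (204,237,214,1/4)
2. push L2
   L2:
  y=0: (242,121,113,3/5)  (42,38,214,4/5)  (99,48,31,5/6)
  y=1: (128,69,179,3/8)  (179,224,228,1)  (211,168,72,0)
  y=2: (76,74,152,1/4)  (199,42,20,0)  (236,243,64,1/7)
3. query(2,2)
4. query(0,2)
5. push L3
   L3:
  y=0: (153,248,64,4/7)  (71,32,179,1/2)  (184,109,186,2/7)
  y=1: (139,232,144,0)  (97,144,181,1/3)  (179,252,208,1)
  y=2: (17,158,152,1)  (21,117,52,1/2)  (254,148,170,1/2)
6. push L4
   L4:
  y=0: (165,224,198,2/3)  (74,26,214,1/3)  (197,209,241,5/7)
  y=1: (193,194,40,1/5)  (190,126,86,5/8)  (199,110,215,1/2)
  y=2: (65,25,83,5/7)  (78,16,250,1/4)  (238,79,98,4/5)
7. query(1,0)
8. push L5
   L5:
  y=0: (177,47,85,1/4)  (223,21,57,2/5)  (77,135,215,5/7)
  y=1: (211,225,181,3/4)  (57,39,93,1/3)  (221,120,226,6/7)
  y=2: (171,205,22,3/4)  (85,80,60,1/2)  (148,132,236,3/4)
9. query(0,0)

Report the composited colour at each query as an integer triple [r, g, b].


(2,2) stack=L1,L2; from [0,0,0]:
+L1 (α=1/4) → [51, 237/4, 107/2]
+L2 (α=1/7) → [542/7, 171/2, 55]
rounded: [77, 86, 55]

query (0,2) [L1,L2] — begin 0,0,0
L1 α=4/5: [296/5, 636/5, 88]
L2 α=1/4: [317/5, 1139/10, 104]
→ [63, 114, 104]

at x=1,y=0 over L1,L2,L3,L4:
+L1 (α=2/3) → [74, 268/3, 256/3]
+L2 (α=4/5) → [242/5, 724/15, 2824/15]
+L3 (α=1/2) → [597/10, 602/15, 5509/30]
+L4 (α=1/3) → [967/15, 1594/45, 8719/45]
→ [64, 35, 194]

(0,0) stack=L1,L2,L3,L4,L5; from [0,0,0]:
L1 α=2/3: [30, 26/3, 370/3]
L2 α=3/5: [786/5, 1141/15, 1757/15]
L3 α=4/7: [774/5, 6101/35, 3037/35]
L4 α=2/3: [808/5, 21781/105, 16897/105]
L5 α=1/4: [3309/20, 11713/70, 4968/35]
= [165, 167, 142]


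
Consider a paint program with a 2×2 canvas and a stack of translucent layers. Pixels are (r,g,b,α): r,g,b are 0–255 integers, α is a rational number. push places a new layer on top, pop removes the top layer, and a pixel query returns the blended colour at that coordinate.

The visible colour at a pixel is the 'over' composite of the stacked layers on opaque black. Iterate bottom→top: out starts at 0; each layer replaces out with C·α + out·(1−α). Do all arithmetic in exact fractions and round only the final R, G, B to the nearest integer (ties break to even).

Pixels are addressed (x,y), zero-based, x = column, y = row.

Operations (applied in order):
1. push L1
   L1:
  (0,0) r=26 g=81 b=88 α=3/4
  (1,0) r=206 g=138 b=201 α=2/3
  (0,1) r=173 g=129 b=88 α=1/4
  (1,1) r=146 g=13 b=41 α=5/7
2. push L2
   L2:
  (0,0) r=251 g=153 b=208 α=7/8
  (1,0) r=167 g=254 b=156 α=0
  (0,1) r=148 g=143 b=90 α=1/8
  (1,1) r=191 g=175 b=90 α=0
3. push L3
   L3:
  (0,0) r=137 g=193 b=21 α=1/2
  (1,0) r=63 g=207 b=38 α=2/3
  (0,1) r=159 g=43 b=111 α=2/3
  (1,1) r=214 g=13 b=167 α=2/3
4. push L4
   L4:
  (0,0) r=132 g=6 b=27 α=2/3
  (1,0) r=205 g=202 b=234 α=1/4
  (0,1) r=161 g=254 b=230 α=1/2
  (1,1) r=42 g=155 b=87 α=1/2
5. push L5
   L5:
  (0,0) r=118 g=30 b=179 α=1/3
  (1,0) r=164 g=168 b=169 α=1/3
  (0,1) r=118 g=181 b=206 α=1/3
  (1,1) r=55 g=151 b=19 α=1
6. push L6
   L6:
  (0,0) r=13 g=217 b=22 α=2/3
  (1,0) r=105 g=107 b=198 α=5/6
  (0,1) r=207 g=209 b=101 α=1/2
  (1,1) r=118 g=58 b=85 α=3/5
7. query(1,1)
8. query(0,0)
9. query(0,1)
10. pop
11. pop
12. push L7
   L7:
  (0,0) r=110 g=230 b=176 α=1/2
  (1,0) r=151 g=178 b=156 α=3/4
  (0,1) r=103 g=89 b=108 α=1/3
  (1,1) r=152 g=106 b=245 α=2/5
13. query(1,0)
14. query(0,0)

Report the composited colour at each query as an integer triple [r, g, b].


query (1,1) [L1,L2,L3,L4,L5,L6] — begin 0,0,0
after L1 α=5/7: [730/7, 65/7, 205/7]
after L2 α=0: [730/7, 65/7, 205/7]
after L3 α=2/3: [1242/7, 247/21, 2543/21]
after L4 α=1/2: [768/7, 1751/21, 2185/21]
after L5 α=1: [55, 151, 19]
after L6 α=3/5: [464/5, 476/5, 293/5]
= [93, 95, 59]

(0,0) stack=L1,L2,L3,L4,L5,L6; from [0,0,0]:
after L1 α=3/4: [39/2, 243/4, 66]
after L2 α=7/8: [3553/16, 4527/32, 761/4]
after L3 α=1/2: [5745/32, 10703/64, 845/8]
after L4 α=2/3: [4731/32, 11471/192, 1277/24]
after L5 α=1/3: [6619/48, 14351/288, 3425/36]
after L6 α=2/3: [7867/144, 139343/864, 5009/108]
→ [55, 161, 46]

at x=0,y=1 over L1,L2,L3,L4,L5,L6:
+L1 (α=1/4) → [173/4, 129/4, 22]
+L2 (α=1/8) → [1803/32, 1475/32, 61/2]
+L3 (α=2/3) → [3993/32, 1409/32, 505/6]
+L4 (α=1/2) → [9145/64, 9537/64, 1885/12]
+L5 (α=1/3) → [4307/32, 15329/96, 3121/18]
+L6 (α=1/2) → [10931/64, 35393/192, 4939/36]
rounded: [171, 184, 137]

at x=1,y=0 over L1,L2,L3,L4,L7:
L1 α=2/3: [412/3, 92, 134]
L2 α=0: [412/3, 92, 134]
L3 α=2/3: [790/9, 506/3, 70]
L4 α=1/4: [1405/12, 177, 111]
L7 α=3/4: [6841/48, 711/4, 579/4]
→ [143, 178, 145]

at x=0,y=0 over L1,L2,L3,L4,L7:
+L1 (α=3/4) → [39/2, 243/4, 66]
+L2 (α=7/8) → [3553/16, 4527/32, 761/4]
+L3 (α=1/2) → [5745/32, 10703/64, 845/8]
+L4 (α=2/3) → [4731/32, 11471/192, 1277/24]
+L7 (α=1/2) → [8251/64, 55631/384, 5501/48]
→ [129, 145, 115]


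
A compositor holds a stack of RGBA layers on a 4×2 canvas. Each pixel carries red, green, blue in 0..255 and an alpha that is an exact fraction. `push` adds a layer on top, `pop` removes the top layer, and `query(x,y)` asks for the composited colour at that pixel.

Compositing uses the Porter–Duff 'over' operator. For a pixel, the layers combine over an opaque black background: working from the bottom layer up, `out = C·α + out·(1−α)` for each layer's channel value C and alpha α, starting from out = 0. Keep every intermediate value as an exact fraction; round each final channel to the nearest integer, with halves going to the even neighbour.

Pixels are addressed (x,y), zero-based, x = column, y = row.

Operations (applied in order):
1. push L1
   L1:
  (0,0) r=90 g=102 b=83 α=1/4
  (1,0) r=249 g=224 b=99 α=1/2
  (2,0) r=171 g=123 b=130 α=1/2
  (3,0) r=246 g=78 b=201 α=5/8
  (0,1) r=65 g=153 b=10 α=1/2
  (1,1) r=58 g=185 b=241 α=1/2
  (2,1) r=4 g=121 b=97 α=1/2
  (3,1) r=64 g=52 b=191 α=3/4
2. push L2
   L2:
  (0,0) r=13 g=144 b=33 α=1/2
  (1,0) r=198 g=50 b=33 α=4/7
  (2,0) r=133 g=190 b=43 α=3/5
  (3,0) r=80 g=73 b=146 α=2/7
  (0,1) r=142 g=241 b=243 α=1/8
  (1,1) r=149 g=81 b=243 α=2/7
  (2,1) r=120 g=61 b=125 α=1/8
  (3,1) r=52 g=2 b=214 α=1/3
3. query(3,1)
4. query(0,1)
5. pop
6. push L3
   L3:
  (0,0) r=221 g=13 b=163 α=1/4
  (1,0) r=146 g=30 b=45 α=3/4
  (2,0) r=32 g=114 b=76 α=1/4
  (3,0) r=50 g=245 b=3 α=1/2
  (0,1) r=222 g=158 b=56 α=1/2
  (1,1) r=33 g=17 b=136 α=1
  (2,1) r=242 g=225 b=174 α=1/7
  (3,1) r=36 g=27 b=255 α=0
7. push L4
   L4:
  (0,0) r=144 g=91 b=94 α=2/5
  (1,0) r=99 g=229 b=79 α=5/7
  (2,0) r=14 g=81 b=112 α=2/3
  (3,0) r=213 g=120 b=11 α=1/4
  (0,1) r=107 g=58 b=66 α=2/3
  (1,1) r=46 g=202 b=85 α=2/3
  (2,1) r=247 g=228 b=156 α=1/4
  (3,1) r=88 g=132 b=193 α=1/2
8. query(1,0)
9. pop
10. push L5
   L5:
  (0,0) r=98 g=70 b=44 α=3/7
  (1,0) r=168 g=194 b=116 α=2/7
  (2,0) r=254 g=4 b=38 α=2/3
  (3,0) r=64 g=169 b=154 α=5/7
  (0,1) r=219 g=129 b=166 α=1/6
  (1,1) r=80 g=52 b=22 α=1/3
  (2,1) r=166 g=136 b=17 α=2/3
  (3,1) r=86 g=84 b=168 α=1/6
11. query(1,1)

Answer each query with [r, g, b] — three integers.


query (3,1) [L1,L2] — begin 0,0,0
L1 α=3/4: [48, 39, 573/4]
L2 α=1/3: [148/3, 80/3, 1001/6]
= [49, 27, 167]

(0,1) stack=L1,L2; from [0,0,0]:
L1 α=1/2: [65/2, 153/2, 5]
L2 α=1/8: [739/16, 1553/16, 139/4]
rounded: [46, 97, 35]

(1,0) stack=L1,L3,L4; from [0,0,0]:
L1 α=1/2: [249/2, 112, 99/2]
L3 α=3/4: [1125/8, 101/2, 369/8]
L4 α=5/7: [3105/28, 178, 1949/28]
rounded: [111, 178, 70]

at x=1,y=1 over L1,L3,L5:
after L1 α=1/2: [29, 185/2, 241/2]
after L3 α=1: [33, 17, 136]
after L5 α=1/3: [146/3, 86/3, 98]
rounded: [49, 29, 98]


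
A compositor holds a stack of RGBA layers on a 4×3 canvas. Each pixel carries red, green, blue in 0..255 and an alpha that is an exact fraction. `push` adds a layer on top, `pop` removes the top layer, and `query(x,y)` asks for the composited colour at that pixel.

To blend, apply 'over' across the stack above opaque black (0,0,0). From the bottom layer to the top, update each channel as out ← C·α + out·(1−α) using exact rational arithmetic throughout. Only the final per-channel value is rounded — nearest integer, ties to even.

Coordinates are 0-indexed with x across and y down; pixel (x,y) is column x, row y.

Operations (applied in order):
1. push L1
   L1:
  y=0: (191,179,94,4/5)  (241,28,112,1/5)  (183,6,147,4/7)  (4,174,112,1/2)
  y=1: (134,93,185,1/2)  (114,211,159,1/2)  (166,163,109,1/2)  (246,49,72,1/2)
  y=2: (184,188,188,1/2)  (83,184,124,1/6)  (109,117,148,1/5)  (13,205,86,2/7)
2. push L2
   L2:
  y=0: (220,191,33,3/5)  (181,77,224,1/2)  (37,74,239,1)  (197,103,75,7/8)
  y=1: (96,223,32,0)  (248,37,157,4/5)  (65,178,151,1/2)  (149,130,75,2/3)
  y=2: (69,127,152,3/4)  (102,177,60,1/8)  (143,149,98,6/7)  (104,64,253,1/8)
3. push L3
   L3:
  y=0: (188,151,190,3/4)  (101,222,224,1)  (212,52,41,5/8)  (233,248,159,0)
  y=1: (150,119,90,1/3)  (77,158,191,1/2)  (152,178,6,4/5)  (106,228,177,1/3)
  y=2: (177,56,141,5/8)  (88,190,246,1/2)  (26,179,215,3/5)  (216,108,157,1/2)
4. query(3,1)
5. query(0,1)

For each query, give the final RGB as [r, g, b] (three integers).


query (3,1) [L1,L2,L3] — begin 0,0,0
L1 α=1/2: [123, 49/2, 36]
L2 α=2/3: [421/3, 569/6, 62]
L3 α=1/3: [1160/9, 1253/9, 301/3]
rounded: [129, 139, 100]

(0,1) stack=L1,L2,L3; from [0,0,0]:
+L1 (α=1/2) → [67, 93/2, 185/2]
+L2 (α=0) → [67, 93/2, 185/2]
+L3 (α=1/3) → [284/3, 212/3, 275/3]
→ [95, 71, 92]


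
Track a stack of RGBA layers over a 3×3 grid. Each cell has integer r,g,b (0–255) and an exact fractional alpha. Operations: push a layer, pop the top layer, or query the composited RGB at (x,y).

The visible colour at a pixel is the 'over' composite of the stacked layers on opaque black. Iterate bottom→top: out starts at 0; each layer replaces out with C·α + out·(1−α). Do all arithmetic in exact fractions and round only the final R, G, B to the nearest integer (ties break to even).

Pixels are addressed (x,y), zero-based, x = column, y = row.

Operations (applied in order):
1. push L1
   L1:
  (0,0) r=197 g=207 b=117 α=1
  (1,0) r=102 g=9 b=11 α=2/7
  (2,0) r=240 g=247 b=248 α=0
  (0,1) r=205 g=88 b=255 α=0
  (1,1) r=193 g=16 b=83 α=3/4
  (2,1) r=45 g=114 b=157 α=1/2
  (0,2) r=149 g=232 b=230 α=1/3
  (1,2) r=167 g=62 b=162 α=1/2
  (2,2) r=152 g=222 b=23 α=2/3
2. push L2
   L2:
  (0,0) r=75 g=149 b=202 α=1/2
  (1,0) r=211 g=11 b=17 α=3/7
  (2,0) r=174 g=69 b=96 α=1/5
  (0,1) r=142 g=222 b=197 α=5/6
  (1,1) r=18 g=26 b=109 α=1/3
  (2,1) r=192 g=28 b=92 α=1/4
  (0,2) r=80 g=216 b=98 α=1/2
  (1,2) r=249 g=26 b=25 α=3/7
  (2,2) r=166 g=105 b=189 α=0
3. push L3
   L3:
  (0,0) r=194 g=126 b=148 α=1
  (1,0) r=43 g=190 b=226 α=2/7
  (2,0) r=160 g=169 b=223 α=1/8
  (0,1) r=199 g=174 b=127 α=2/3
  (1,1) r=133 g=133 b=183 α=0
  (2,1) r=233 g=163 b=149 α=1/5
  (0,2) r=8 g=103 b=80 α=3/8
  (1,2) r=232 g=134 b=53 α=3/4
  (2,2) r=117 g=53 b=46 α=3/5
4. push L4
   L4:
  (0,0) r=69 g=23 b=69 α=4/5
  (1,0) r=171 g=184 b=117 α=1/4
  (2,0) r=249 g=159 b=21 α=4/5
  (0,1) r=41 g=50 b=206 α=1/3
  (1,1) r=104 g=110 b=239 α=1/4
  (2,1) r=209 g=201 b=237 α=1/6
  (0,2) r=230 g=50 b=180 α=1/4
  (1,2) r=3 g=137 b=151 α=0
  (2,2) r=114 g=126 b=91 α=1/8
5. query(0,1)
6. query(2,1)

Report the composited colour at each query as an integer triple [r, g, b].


at x=0,y=1 over L1,L2,L3,L4:
L1 α=0: [0, 0, 0]
L2 α=5/6: [355/3, 185, 985/6]
L3 α=2/3: [1549/9, 533/3, 2509/18]
L4 α=1/3: [3467/27, 1216/9, 4363/27]
rounded: [128, 135, 162]

at x=2,y=1 over L1,L2,L3,L4:
+L1 (α=1/2) → [45/2, 57, 157/2]
+L2 (α=1/4) → [519/8, 199/4, 655/8]
+L3 (α=1/5) → [197/2, 362/5, 953/10]
+L4 (α=1/6) → [1403/12, 563/6, 1427/12]
→ [117, 94, 119]


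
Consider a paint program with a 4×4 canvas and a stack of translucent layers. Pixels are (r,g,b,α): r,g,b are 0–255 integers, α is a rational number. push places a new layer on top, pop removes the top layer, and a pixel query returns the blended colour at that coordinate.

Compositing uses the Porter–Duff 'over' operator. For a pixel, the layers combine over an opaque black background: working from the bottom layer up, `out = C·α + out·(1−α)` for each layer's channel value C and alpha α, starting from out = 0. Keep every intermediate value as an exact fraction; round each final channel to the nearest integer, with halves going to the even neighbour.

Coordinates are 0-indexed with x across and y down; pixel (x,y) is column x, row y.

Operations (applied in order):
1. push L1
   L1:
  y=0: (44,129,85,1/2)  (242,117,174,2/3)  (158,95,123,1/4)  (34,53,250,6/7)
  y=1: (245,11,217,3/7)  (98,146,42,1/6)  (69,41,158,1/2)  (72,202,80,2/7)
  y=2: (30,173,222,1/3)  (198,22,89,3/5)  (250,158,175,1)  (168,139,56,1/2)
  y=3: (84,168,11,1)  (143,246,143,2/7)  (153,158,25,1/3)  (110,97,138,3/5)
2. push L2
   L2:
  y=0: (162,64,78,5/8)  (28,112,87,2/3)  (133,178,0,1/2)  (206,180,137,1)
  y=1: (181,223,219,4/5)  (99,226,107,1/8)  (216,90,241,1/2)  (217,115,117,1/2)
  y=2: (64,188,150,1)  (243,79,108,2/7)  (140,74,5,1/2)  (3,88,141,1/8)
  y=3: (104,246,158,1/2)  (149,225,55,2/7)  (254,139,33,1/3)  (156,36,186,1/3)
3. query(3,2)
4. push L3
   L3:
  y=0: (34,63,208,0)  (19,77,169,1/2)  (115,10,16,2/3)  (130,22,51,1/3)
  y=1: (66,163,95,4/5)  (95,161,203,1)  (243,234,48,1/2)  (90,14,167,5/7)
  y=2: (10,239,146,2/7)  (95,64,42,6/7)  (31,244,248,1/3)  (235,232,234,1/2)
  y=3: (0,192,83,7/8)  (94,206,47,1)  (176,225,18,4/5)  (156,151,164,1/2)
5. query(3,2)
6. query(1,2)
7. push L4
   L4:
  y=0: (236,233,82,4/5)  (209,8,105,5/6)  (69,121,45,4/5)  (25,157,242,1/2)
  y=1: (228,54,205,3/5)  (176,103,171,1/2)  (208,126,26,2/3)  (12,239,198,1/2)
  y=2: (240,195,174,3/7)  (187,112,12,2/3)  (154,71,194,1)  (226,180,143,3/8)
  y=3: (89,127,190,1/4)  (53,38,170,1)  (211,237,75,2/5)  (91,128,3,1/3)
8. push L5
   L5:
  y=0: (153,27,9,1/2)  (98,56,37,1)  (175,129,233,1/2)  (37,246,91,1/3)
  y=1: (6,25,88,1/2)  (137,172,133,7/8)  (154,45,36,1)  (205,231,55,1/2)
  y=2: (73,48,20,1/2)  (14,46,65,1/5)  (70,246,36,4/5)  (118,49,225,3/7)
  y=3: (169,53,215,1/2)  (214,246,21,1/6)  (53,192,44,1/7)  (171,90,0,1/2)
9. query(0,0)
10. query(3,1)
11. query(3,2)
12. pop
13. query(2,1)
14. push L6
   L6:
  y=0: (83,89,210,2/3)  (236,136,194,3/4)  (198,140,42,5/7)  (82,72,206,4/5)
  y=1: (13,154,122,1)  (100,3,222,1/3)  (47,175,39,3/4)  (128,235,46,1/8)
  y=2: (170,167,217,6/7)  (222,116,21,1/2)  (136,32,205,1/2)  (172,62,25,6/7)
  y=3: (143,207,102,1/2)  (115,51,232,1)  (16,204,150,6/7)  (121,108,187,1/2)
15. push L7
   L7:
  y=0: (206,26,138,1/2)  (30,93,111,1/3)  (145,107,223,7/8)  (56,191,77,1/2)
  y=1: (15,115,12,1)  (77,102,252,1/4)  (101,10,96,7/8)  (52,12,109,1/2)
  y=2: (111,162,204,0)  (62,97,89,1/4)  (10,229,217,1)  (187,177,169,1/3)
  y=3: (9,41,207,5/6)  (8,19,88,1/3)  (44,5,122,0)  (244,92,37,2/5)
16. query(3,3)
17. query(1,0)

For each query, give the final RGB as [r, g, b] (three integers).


(3,2) stack=L1,L2; from [0,0,0]:
+L1 (α=1/2) → [84, 139/2, 28]
+L2 (α=1/8) → [591/8, 1149/16, 337/8]
rounded: [74, 72, 42]

at x=3,y=2 over L1,L2,L3:
+L1 (α=1/2) → [84, 139/2, 28]
+L2 (α=1/8) → [591/8, 1149/16, 337/8]
+L3 (α=1/2) → [2471/16, 4861/32, 2209/16]
rounded: [154, 152, 138]

at x=1,y=2 over L1,L2,L3:
L1 α=3/5: [594/5, 66/5, 267/5]
L2 α=2/7: [1080/7, 32, 69]
L3 α=6/7: [5070/49, 416/7, 321/7]
rounded: [103, 59, 46]

(0,0) stack=L1,L2,L3,L4,L5; from [0,0,0]:
after L1 α=1/2: [22, 129/2, 85/2]
after L2 α=5/8: [219/2, 1027/16, 1035/16]
after L3 α=0: [219/2, 1027/16, 1035/16]
after L4 α=4/5: [2107/10, 15939/80, 6283/80]
after L5 α=1/2: [3637/20, 18099/160, 7003/160]
rounded: [182, 113, 44]

(3,1) stack=L1,L2,L3,L4,L5; from [0,0,0]:
after L1 α=2/7: [144/7, 404/7, 160/7]
after L2 α=1/2: [1663/14, 1209/14, 979/14]
after L3 α=5/7: [4813/49, 1699/49, 6824/49]
after L4 α=1/2: [5401/98, 6705/49, 8263/49]
after L5 α=1/2: [25491/196, 9012/49, 5479/49]
= [130, 184, 112]

at x=3,y=2 over L1,L2,L3,L4,L5:
L1 α=1/2: [84, 139/2, 28]
L2 α=1/8: [591/8, 1149/16, 337/8]
L3 α=1/2: [2471/16, 4861/32, 2209/16]
L4 α=3/8: [23203/128, 41585/256, 17909/128]
L5 α=3/7: [4933/32, 50993/448, 39509/224]
rounded: [154, 114, 176]

at x=2,y=1 over L1,L2,L3,L4:
after L1 α=1/2: [69/2, 41/2, 79]
after L2 α=1/2: [501/4, 221/4, 160]
after L3 α=1/2: [1473/8, 1157/8, 104]
after L4 α=2/3: [4801/24, 3173/24, 52]
= [200, 132, 52]

at x=3,y=3 over L1,L2,L3,L4,L6,L7:
after L1 α=3/5: [66, 291/5, 414/5]
after L2 α=1/3: [96, 254/5, 586/5]
after L3 α=1/2: [126, 1009/10, 703/5]
after L4 α=1/3: [343/3, 1649/15, 1421/15]
after L6 α=1/2: [353/3, 3269/30, 2113/15]
after L7 α=2/5: [841/5, 5109/50, 2483/25]
→ [168, 102, 99]

(1,0) stack=L1,L2,L3,L4,L6,L7; from [0,0,0]:
L1 α=2/3: [484/3, 78, 116]
L2 α=2/3: [652/9, 302/3, 290/3]
L3 α=1/2: [823/18, 533/6, 797/6]
L4 α=5/6: [19633/108, 773/36, 3947/36]
L6 α=3/4: [96097/432, 15461/144, 24899/144]
L7 α=1/3: [102577/648, 22157/216, 32891/216]
= [158, 103, 152]
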